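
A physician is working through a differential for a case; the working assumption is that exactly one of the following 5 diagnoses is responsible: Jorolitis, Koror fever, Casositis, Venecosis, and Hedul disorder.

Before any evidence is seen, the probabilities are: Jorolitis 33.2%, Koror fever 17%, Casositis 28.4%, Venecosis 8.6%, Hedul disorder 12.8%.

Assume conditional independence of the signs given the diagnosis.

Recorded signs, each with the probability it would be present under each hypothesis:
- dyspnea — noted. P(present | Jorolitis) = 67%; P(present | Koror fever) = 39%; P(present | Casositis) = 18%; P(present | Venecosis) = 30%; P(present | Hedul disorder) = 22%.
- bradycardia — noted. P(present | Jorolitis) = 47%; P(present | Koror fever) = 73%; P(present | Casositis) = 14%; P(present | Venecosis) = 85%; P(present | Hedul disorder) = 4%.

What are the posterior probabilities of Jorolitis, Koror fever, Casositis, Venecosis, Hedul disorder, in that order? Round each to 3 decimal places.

0.571, 0.264, 0.039, 0.120, 0.006

For each hypothesis, the unnormalized posterior weight is prior × product of the sign likelihoods:
  Jorolitis: 0.332 × 0.67 × 0.47 = 0.10455
  Koror fever: 0.170 × 0.39 × 0.73 = 0.048399
  Casositis: 0.284 × 0.18 × 0.14 = 0.0071568
  Venecosis: 0.086 × 0.30 × 0.85 = 0.02193
  Hedul disorder: 0.128 × 0.22 × 0.04 = 0.0011264
The unnormalized weights sum to 0.18316.
P(Jorolitis | evidence) = 0.10455 / 0.18316 ≈ 0.571
P(Koror fever | evidence) = 0.048399 / 0.18316 ≈ 0.264
P(Casositis | evidence) = 0.0071568 / 0.18316 ≈ 0.039
P(Venecosis | evidence) = 0.02193 / 0.18316 ≈ 0.120
P(Hedul disorder | evidence) = 0.0011264 / 0.18316 ≈ 0.006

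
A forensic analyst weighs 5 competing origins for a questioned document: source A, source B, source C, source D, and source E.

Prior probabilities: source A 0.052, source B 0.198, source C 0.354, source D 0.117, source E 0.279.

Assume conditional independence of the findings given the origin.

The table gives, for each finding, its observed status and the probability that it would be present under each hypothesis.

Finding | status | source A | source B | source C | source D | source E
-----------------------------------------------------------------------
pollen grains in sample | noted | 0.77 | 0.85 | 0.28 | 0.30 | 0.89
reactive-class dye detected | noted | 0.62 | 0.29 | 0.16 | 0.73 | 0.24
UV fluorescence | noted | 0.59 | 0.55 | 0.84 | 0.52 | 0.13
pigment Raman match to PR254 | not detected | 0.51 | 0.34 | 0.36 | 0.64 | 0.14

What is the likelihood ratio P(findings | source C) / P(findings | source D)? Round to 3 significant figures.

0.587

Take the product of per-finding likelihoods under each hypothesis (using 1 − P(present | H) for each absent finding), then divide.
  source C: 0.28 × 0.16 × 0.84 × (1 − 0.36) = 0.024084
  source D: 0.30 × 0.73 × 0.52 × (1 − 0.64) = 0.040997
Bayes factor = 0.024084 / 0.040997 ≈ 0.587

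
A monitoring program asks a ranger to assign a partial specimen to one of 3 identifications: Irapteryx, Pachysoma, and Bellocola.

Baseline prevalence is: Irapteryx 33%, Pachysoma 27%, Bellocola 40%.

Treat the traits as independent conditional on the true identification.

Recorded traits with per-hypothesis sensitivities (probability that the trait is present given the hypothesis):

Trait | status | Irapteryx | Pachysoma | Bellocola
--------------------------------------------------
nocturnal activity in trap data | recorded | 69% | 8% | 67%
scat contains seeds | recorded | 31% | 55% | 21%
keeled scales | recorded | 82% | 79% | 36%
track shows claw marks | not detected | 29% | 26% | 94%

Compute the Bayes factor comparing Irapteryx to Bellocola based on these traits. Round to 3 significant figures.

The Bayes factor is the ratio of the joint likelihoods of the trait pattern under the two hypotheses (using 1 − P(present | H) for each absent trait).
  Irapteryx: 0.69 × 0.31 × 0.82 × (1 − 0.29) = 0.12453
  Bellocola: 0.67 × 0.21 × 0.36 × (1 − 0.94) = 0.0030391
Bayes factor = 0.12453 / 0.0030391 ≈ 41.0

41.0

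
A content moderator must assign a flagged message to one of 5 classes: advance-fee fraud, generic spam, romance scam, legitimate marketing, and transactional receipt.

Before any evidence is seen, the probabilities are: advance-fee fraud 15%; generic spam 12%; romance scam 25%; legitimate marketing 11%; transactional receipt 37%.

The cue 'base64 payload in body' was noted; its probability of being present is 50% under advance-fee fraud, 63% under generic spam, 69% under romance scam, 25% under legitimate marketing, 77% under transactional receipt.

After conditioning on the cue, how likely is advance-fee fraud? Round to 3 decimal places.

For each hypothesis, the unnormalized posterior weight is prior × likelihood:
  advance-fee fraud: 0.15 × 0.50 = 0.075
  generic spam: 0.12 × 0.63 = 0.0756
  romance scam: 0.25 × 0.69 = 0.1725
  legitimate marketing: 0.11 × 0.25 = 0.0275
  transactional receipt: 0.37 × 0.77 = 0.2849
The unnormalized weights sum to 0.6355.
P(advance-fee fraud | evidence) = 0.075 / 0.6355 ≈ 0.118.

0.118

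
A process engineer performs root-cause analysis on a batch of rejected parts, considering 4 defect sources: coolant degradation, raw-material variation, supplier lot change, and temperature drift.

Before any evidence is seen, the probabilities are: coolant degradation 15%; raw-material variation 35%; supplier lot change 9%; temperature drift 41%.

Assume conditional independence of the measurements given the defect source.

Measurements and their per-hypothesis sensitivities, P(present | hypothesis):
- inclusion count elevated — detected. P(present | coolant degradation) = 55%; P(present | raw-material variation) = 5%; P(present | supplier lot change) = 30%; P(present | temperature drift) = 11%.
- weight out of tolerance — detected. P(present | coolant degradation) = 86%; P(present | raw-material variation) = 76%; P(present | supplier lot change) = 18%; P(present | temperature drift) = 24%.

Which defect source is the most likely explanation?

coolant degradation

Multiply each prior by the joint likelihood of the measurement pattern:
  coolant degradation: 0.15 × 0.55 × 0.86 = 0.07095
  raw-material variation: 0.35 × 0.05 × 0.76 = 0.0133
  supplier lot change: 0.09 × 0.30 × 0.18 = 0.00486
  temperature drift: 0.41 × 0.11 × 0.24 = 0.010824
The unnormalized weights sum to 0.099934.
P(coolant degradation | evidence) ≈ 0.07095 / 0.099934 ≈ 0.710
P(raw-material variation | evidence) ≈ 0.0133 / 0.099934 ≈ 0.133
P(supplier lot change | evidence) ≈ 0.00486 / 0.099934 ≈ 0.049
P(temperature drift | evidence) ≈ 0.010824 / 0.099934 ≈ 0.108
The largest is 0.710, so coolant degradation is most probable.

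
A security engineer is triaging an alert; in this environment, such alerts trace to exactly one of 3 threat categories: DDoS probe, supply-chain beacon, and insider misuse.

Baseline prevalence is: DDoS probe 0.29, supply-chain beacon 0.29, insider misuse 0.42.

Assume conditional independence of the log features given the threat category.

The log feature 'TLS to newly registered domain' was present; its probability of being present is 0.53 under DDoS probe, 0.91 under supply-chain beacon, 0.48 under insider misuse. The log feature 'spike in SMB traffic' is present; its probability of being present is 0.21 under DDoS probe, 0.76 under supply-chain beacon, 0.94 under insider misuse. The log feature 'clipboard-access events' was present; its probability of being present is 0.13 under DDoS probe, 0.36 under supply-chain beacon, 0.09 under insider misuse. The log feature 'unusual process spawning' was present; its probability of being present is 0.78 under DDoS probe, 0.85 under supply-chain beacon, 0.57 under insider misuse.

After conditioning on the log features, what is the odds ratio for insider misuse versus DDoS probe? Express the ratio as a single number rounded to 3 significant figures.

Unnormalized posterior weight (prior times the log feature likelihoods) for each of the two hypotheses:
  insider misuse: 0.42 × 0.48 × 0.94 × 0.09 × 0.57 = 0.0097216
  DDoS probe: 0.29 × 0.53 × 0.21 × 0.13 × 0.78 = 0.0032729
Posterior odds = 0.0097216 / 0.0032729 ≈ 2.97.

2.97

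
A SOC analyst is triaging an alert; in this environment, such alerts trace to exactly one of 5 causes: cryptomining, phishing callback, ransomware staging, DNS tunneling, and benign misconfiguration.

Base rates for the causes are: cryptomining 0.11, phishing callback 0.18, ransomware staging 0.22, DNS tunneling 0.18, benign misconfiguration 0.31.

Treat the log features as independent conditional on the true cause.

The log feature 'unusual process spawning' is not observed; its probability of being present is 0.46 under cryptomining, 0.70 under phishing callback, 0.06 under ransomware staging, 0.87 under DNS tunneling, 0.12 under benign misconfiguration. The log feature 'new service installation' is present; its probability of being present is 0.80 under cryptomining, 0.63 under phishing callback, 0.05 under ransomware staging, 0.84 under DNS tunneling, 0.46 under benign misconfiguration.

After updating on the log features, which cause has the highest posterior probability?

benign misconfiguration

For each hypothesis, the unnormalized posterior weight is prior × product of the log feature likelihoods (using 1 − P(present | H) for each absent log feature):
  cryptomining: 0.11 × (1 − 0.46) × 0.80 = 0.04752
  phishing callback: 0.18 × (1 − 0.70) × 0.63 = 0.03402
  ransomware staging: 0.22 × (1 − 0.06) × 0.05 = 0.01034
  DNS tunneling: 0.18 × (1 − 0.87) × 0.84 = 0.019656
  benign misconfiguration: 0.31 × (1 − 0.12) × 0.46 = 0.12549
Normalizing constant Z = 0.04752 + 0.03402 + 0.01034 + 0.019656 + 0.12549 = 0.23702.
P(cryptomining | evidence) ≈ 0.04752 / 0.23702 ≈ 0.200
P(phishing callback | evidence) ≈ 0.03402 / 0.23702 ≈ 0.144
P(ransomware staging | evidence) ≈ 0.01034 / 0.23702 ≈ 0.044
P(DNS tunneling | evidence) ≈ 0.019656 / 0.23702 ≈ 0.083
P(benign misconfiguration | evidence) ≈ 0.12549 / 0.23702 ≈ 0.529
The largest is 0.529, so benign misconfiguration is most probable.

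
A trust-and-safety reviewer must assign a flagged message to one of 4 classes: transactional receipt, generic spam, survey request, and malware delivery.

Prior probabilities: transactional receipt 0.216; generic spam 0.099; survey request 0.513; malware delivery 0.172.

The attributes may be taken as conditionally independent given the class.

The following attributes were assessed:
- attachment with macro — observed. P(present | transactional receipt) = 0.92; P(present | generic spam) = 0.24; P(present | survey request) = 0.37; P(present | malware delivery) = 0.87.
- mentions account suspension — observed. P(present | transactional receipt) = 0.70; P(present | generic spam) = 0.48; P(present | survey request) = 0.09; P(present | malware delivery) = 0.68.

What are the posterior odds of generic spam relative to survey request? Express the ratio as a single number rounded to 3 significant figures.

The normalizing constant cancels in an odds ratio, so compute prior × likelihood for the two hypotheses only:
  generic spam: 0.099 × 0.24 × 0.48 = 0.011405
  survey request: 0.513 × 0.37 × 0.09 = 0.017083
Odds(generic spam : survey request) = 0.011405 / 0.017083 ≈ 0.668.

0.668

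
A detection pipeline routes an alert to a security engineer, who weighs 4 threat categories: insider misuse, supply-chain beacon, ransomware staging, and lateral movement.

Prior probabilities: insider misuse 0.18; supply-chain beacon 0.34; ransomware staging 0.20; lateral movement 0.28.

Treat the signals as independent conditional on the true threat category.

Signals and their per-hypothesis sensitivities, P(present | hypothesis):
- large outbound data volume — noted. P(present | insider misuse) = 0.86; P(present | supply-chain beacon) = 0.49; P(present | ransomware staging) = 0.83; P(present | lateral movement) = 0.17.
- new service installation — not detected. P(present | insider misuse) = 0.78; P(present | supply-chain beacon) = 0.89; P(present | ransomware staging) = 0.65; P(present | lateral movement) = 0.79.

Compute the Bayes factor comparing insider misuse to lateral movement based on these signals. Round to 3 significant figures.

Joint likelihood of the signal pattern under each hypothesis (using 1 − P(present | H) for each absent signal):
  insider misuse: 0.86 × (1 − 0.78) = 0.1892
  lateral movement: 0.17 × (1 − 0.79) = 0.0357
Bayes factor = 0.1892 / 0.0357 ≈ 5.30

5.30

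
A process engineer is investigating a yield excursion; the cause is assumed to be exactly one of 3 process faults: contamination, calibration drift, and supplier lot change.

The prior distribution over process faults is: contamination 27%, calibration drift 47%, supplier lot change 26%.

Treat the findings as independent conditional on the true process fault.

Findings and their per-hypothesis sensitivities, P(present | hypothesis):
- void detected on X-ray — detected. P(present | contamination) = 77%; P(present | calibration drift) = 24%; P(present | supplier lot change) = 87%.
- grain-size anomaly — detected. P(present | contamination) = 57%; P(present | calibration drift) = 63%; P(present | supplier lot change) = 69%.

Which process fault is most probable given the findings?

supplier lot change

Multiply each prior by the joint likelihood of the evidence pattern:
  contamination: 0.27 × 0.77 × 0.57 = 0.1185
  calibration drift: 0.47 × 0.24 × 0.63 = 0.071064
  supplier lot change: 0.26 × 0.87 × 0.69 = 0.15608
Marginal likelihood of the evidence = 0.34564.
P(contamination | evidence) ≈ 0.1185 / 0.34564 ≈ 0.343
P(calibration drift | evidence) ≈ 0.071064 / 0.34564 ≈ 0.206
P(supplier lot change | evidence) ≈ 0.15608 / 0.34564 ≈ 0.452
The largest is 0.452, so supplier lot change is most probable.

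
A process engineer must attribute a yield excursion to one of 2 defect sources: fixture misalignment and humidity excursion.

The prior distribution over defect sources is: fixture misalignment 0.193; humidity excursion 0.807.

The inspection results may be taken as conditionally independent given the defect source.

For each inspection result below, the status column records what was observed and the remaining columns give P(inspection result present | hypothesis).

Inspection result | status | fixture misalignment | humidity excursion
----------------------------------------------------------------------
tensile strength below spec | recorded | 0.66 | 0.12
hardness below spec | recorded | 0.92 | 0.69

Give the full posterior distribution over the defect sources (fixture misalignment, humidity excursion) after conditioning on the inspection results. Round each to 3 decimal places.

0.637, 0.363

For each hypothesis, the unnormalized posterior weight is prior × product of the inspection result likelihoods:
  fixture misalignment: 0.193 × 0.66 × 0.92 = 0.11719
  humidity excursion: 0.807 × 0.12 × 0.69 = 0.06682
Normalizing constant Z = 0.11719 + 0.06682 = 0.18401.
P(fixture misalignment | evidence) = 0.11719 / 0.18401 ≈ 0.637
P(humidity excursion | evidence) = 0.06682 / 0.18401 ≈ 0.363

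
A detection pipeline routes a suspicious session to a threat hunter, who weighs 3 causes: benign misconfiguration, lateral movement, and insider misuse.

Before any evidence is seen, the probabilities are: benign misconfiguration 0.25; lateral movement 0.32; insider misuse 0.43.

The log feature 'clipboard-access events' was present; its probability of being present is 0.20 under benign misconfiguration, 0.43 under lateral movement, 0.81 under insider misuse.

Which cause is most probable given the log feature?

By Bayes' rule, the unnormalized weight for each hypothesis is prior × likelihood:
  benign misconfiguration: 0.25 × 0.20 = 0.05
  lateral movement: 0.32 × 0.43 = 0.1376
  insider misuse: 0.43 × 0.81 = 0.3483
Normalizing constant Z = 0.05 + 0.1376 + 0.3483 = 0.5359.
P(benign misconfiguration | evidence) ≈ 0.05 / 0.5359 ≈ 0.093
P(lateral movement | evidence) ≈ 0.1376 / 0.5359 ≈ 0.257
P(insider misuse | evidence) ≈ 0.3483 / 0.5359 ≈ 0.650
The largest is 0.650, so insider misuse is most probable.

insider misuse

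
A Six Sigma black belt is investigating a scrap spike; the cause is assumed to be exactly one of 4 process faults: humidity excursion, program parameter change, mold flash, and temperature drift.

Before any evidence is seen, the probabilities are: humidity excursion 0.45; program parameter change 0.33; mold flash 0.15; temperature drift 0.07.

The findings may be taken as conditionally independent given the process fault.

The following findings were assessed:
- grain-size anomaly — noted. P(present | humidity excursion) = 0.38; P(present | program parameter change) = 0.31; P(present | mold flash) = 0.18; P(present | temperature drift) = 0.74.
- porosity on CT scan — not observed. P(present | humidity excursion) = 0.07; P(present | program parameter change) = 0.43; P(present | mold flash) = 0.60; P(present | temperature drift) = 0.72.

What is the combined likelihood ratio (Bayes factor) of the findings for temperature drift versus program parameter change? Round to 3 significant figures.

1.17

Joint likelihood of the evidence pattern under each hypothesis (using 1 − P(present | H) for each absent finding):
  temperature drift: 0.74 × (1 − 0.72) = 0.2072
  program parameter change: 0.31 × (1 − 0.43) = 0.1767
Bayes factor = 0.2072 / 0.1767 ≈ 1.17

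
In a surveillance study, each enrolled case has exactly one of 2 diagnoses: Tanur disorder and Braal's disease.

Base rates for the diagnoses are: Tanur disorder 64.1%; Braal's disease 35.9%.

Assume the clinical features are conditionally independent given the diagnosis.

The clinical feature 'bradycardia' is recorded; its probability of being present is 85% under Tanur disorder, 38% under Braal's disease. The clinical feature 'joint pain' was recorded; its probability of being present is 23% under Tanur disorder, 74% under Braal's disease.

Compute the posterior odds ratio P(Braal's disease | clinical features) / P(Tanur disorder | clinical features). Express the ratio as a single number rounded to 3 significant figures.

0.806

Unnormalized posterior weight (prior times the clinical feature likelihoods) for each of the two hypotheses:
  Braal's disease: 0.359 × 0.38 × 0.74 = 0.10095
  Tanur disorder: 0.641 × 0.85 × 0.23 = 0.12532
Posterior odds = 0.10095 / 0.12532 ≈ 0.806.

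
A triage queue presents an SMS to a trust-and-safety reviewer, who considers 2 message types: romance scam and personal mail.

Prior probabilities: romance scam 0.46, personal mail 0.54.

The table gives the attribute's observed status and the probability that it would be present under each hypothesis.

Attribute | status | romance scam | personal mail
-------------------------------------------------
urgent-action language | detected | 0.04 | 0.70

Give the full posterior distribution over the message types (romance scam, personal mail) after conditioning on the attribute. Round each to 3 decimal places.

0.046, 0.954

By Bayes' rule, the unnormalized weight for each hypothesis is prior × likelihood:
  romance scam: 0.46 × 0.04 = 0.0184
  personal mail: 0.54 × 0.70 = 0.378
The unnormalized weights sum to 0.3964.
P(romance scam | evidence) = 0.0184 / 0.3964 ≈ 0.046
P(personal mail | evidence) = 0.378 / 0.3964 ≈ 0.954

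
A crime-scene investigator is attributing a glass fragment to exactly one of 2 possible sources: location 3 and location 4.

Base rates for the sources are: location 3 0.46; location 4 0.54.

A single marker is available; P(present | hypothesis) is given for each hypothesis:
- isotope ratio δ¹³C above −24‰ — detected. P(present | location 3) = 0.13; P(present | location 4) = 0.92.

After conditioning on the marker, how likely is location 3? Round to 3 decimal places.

0.107

By Bayes' rule, the unnormalized weight for each hypothesis is prior × likelihood:
  location 3: 0.46 × 0.13 = 0.0598
  location 4: 0.54 × 0.92 = 0.4968
Normalizing constant Z = 0.0598 + 0.4968 = 0.5566.
P(location 3 | evidence) = 0.0598 / 0.5566 ≈ 0.107.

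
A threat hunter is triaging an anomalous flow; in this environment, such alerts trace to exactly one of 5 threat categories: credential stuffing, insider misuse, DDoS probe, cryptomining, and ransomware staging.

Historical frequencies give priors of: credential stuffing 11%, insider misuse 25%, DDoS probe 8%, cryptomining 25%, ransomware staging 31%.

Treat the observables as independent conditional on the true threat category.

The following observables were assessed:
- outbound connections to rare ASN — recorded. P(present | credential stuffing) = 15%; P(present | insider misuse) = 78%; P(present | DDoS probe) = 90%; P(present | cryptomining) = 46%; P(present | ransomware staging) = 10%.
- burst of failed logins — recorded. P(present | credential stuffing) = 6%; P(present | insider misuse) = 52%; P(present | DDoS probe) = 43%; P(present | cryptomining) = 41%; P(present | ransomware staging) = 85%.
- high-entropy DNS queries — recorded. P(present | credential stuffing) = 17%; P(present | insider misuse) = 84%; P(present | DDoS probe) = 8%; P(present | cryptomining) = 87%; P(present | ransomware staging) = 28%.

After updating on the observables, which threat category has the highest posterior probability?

By Bayes' rule with conditional independence, the unnormalized weight for each hypothesis is prior × ∏ likelihoods:
  credential stuffing: 0.11 × 0.15 × 0.06 × 0.17 = 0.0001683
  insider misuse: 0.25 × 0.78 × 0.52 × 0.84 = 0.085176
  DDoS probe: 0.08 × 0.90 × 0.43 × 0.08 = 0.0024768
  cryptomining: 0.25 × 0.46 × 0.41 × 0.87 = 0.04102
  ransomware staging: 0.31 × 0.10 × 0.85 × 0.28 = 0.007378
Normalizing constant Z = 0.0001683 + 0.085176 + 0.0024768 + 0.04102 + 0.007378 = 0.13622.
P(credential stuffing | evidence) ≈ 0.0001683 / 0.13622 ≈ 0.001
P(insider misuse | evidence) ≈ 0.085176 / 0.13622 ≈ 0.625
P(DDoS probe | evidence) ≈ 0.0024768 / 0.13622 ≈ 0.018
P(cryptomining | evidence) ≈ 0.04102 / 0.13622 ≈ 0.301
P(ransomware staging | evidence) ≈ 0.007378 / 0.13622 ≈ 0.054
The largest is 0.625, so insider misuse is most probable.

insider misuse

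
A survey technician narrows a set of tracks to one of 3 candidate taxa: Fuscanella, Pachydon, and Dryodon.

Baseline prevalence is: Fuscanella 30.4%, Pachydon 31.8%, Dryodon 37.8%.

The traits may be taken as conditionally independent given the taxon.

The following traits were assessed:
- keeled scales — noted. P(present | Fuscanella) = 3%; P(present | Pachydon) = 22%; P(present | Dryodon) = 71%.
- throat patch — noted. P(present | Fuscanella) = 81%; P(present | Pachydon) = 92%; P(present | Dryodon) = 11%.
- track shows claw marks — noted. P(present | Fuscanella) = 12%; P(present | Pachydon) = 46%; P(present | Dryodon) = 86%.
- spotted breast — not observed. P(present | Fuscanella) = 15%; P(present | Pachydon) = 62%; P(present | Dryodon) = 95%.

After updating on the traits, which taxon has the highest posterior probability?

Pachydon

Multiply each prior by the joint likelihood of the trait pattern (using 1 − P(present | H) for each absent trait):
  Fuscanella: 0.304 × 0.03 × 0.81 × 0.12 × (1 − 0.15) = 0.00075349
  Pachydon: 0.318 × 0.22 × 0.92 × 0.46 × (1 − 0.62) = 0.011251
  Dryodon: 0.378 × 0.71 × 0.11 × 0.86 × (1 − 0.95) = 0.0012694
The unnormalized weights sum to 0.013274.
P(Fuscanella | evidence) ≈ 0.00075349 / 0.013274 ≈ 0.057
P(Pachydon | evidence) ≈ 0.011251 / 0.013274 ≈ 0.848
P(Dryodon | evidence) ≈ 0.0012694 / 0.013274 ≈ 0.096
The largest is 0.848, so Pachydon is most probable.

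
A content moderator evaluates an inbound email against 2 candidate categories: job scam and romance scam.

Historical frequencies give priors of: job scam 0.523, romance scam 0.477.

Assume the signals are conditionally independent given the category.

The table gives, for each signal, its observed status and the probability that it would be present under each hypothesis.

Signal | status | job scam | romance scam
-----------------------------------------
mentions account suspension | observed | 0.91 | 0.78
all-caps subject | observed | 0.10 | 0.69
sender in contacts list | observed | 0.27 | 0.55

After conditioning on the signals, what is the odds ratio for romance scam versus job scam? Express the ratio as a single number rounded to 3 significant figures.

Posterior odds equal prior odds times the likelihood ratio; only the two competing hypotheses matter.
  romance scam: 0.477 × 0.78 × 0.69 × 0.55 = 0.1412
  job scam: 0.523 × 0.91 × 0.10 × 0.27 = 0.01285
Odds(romance scam : job scam) = 0.1412 / 0.01285 ≈ 11.0.

11.0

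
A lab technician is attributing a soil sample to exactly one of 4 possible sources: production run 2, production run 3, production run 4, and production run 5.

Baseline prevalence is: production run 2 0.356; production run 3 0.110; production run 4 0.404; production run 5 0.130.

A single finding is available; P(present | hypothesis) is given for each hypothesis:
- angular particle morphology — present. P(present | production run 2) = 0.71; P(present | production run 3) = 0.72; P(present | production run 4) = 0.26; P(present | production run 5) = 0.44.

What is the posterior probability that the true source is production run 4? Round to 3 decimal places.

For each hypothesis, the unnormalized posterior weight is prior × likelihood:
  production run 2: 0.356 × 0.71 = 0.25276
  production run 3: 0.110 × 0.72 = 0.0792
  production run 4: 0.404 × 0.26 = 0.10504
  production run 5: 0.130 × 0.44 = 0.0572
Marginal likelihood of the evidence = 0.4942.
P(production run 4 | evidence) = 0.10504 / 0.4942 ≈ 0.213.

0.213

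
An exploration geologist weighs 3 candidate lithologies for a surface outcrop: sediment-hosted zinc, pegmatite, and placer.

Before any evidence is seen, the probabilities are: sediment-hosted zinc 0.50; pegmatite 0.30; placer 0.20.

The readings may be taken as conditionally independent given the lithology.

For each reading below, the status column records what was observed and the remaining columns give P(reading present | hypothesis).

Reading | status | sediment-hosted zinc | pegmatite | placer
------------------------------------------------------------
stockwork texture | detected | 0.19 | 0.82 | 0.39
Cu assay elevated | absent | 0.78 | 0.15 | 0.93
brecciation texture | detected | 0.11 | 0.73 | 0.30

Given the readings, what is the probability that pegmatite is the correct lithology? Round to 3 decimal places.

0.975

Multiply each prior by the joint likelihood of the reading pattern (using 1 − P(present | H) for each absent reading):
  sediment-hosted zinc: 0.50 × 0.19 × (1 − 0.78) × 0.11 = 0.002299
  pegmatite: 0.30 × 0.82 × (1 − 0.15) × 0.73 = 0.15264
  placer: 0.20 × 0.39 × (1 − 0.93) × 0.30 = 0.001638
The unnormalized weights sum to 0.15658.
P(pegmatite | evidence) = 0.15264 / 0.15658 ≈ 0.975.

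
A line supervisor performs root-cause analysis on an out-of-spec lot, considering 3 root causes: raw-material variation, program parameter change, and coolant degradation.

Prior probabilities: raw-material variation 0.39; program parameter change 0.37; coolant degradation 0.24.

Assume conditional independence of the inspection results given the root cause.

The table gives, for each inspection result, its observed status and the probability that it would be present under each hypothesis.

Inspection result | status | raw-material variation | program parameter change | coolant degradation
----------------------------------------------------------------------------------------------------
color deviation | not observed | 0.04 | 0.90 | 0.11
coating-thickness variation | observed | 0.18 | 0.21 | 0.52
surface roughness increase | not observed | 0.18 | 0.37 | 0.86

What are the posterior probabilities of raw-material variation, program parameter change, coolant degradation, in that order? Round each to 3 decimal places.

For each hypothesis, the unnormalized posterior weight is prior × product of the inspection result likelihoods (using 1 − P(present | H) for each absent inspection result):
  raw-material variation: 0.39 × (1 − 0.04) × 0.18 × (1 − 0.18) = 0.055261
  program parameter change: 0.37 × (1 − 0.90) × 0.21 × (1 − 0.37) = 0.0048951
  coolant degradation: 0.24 × (1 − 0.11) × 0.52 × (1 − 0.86) = 0.01555
Normalizing constant Z = 0.055261 + 0.0048951 + 0.01555 = 0.075707.
P(raw-material variation | evidence) = 0.055261 / 0.075707 ≈ 0.730
P(program parameter change | evidence) = 0.0048951 / 0.075707 ≈ 0.065
P(coolant degradation | evidence) = 0.01555 / 0.075707 ≈ 0.205

0.730, 0.065, 0.205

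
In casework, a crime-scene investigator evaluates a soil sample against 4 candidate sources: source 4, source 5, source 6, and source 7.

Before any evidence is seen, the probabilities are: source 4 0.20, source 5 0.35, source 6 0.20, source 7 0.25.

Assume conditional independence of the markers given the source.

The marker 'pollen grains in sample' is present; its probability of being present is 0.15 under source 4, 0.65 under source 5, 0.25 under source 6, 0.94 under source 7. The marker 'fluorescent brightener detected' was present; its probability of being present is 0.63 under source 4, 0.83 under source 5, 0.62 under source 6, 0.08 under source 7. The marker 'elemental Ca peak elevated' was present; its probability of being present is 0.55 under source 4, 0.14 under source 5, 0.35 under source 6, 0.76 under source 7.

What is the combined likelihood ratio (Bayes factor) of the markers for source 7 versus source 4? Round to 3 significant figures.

1.10

Take the product of per-marker likelihoods under each hypothesis, then divide.
  source 7: 0.94 × 0.08 × 0.76 = 0.057152
  source 4: 0.15 × 0.63 × 0.55 = 0.051975
Bayes factor = 0.057152 / 0.051975 ≈ 1.10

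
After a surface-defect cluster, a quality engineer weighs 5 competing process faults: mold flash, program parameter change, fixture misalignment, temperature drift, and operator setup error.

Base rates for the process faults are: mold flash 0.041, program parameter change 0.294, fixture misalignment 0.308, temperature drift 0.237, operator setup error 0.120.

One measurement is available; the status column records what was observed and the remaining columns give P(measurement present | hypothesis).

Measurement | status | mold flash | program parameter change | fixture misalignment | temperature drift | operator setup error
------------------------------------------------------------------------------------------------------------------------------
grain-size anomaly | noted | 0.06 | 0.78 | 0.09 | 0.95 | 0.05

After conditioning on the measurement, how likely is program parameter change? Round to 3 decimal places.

0.467

By Bayes' rule, the unnormalized weight for each hypothesis is prior × likelihood:
  mold flash: 0.041 × 0.06 = 0.00246
  program parameter change: 0.294 × 0.78 = 0.22932
  fixture misalignment: 0.308 × 0.09 = 0.02772
  temperature drift: 0.237 × 0.95 = 0.22515
  operator setup error: 0.120 × 0.05 = 0.006
Marginal likelihood of the evidence = 0.49065.
P(program parameter change | evidence) = 0.22932 / 0.49065 ≈ 0.467.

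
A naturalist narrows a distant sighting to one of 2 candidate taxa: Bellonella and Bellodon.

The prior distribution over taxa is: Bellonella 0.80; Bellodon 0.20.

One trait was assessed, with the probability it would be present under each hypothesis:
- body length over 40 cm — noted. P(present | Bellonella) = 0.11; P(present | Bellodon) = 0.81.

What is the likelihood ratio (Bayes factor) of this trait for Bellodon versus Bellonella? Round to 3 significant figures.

7.36

Likelihood of this trait under each hypothesis:
  Bellodon: 0.81
  Bellonella: 0.11
Bayes factor = 0.81 / 0.11 ≈ 7.36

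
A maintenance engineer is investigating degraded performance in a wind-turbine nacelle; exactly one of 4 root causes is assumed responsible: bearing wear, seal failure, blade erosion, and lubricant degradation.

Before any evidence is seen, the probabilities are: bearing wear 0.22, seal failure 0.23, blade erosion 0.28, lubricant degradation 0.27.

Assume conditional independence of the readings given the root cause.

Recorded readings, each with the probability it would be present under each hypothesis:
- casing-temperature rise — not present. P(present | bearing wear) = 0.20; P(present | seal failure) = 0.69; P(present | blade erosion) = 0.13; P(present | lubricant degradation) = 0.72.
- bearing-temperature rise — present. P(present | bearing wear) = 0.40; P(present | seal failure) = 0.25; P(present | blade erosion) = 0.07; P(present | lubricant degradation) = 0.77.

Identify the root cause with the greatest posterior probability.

For each hypothesis, the unnormalized posterior weight is prior × product of the reading likelihoods (using 1 − P(present | H) for each absent reading):
  bearing wear: 0.22 × (1 − 0.20) × 0.40 = 0.0704
  seal failure: 0.23 × (1 − 0.69) × 0.25 = 0.017825
  blade erosion: 0.28 × (1 − 0.13) × 0.07 = 0.017052
  lubricant degradation: 0.27 × (1 − 0.72) × 0.77 = 0.058212
Marginal likelihood of the evidence = 0.16349.
P(bearing wear | evidence) ≈ 0.0704 / 0.16349 ≈ 0.431
P(seal failure | evidence) ≈ 0.017825 / 0.16349 ≈ 0.109
P(blade erosion | evidence) ≈ 0.017052 / 0.16349 ≈ 0.104
P(lubricant degradation | evidence) ≈ 0.058212 / 0.16349 ≈ 0.356
The largest is 0.431, so bearing wear is most probable.

bearing wear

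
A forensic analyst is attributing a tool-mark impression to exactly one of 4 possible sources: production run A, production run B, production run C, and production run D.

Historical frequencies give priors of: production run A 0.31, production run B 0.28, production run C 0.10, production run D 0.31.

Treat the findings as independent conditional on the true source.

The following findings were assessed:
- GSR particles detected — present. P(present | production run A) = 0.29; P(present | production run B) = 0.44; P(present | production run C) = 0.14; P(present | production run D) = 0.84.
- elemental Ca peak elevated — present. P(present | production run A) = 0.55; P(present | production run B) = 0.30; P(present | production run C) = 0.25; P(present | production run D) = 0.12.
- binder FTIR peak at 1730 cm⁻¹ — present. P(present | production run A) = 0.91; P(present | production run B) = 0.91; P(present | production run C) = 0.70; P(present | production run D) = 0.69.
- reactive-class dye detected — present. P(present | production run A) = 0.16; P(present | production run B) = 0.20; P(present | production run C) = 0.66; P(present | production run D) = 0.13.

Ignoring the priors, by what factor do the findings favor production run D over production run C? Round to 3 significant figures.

Take the product of per-finding likelihoods under each hypothesis, then divide.
  production run D: 0.84 × 0.12 × 0.69 × 0.13 = 0.0090418
  production run C: 0.14 × 0.25 × 0.70 × 0.66 = 0.01617
Bayes factor = 0.0090418 / 0.01617 ≈ 0.559

0.559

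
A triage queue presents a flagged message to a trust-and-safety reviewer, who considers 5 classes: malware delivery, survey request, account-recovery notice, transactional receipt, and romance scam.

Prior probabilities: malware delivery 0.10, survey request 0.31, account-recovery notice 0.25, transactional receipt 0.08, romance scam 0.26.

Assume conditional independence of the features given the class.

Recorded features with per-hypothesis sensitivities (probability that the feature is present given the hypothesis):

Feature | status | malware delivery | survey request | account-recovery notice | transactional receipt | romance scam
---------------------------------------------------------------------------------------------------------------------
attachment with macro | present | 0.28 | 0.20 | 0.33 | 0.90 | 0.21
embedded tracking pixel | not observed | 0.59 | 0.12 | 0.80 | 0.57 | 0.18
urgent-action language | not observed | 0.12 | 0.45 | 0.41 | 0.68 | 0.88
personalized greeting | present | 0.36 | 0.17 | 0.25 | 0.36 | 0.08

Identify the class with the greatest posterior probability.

Multiply each prior by the joint likelihood of the feature pattern (using 1 − P(present | H) for each absent feature):
  malware delivery: 0.10 × 0.28 × (1 − 0.59) × (1 − 0.12) × 0.36 = 0.0036369
  survey request: 0.31 × 0.20 × (1 − 0.12) × (1 − 0.45) × 0.17 = 0.0051014
  account-recovery notice: 0.25 × 0.33 × (1 − 0.80) × (1 − 0.41) × 0.25 = 0.0024338
  transactional receipt: 0.08 × 0.90 × (1 − 0.57) × (1 − 0.68) × 0.36 = 0.0035666
  romance scam: 0.26 × 0.21 × (1 − 0.18) × (1 − 0.88) × 0.08 = 0.00042981
Normalizing constant Z = 0.0036369 + 0.0051014 + 0.0024338 + 0.0035666 + 0.00042981 = 0.015168.
P(malware delivery | evidence) ≈ 0.0036369 / 0.015168 ≈ 0.240
P(survey request | evidence) ≈ 0.0051014 / 0.015168 ≈ 0.336
P(account-recovery notice | evidence) ≈ 0.0024338 / 0.015168 ≈ 0.160
P(transactional receipt | evidence) ≈ 0.0035666 / 0.015168 ≈ 0.235
P(romance scam | evidence) ≈ 0.00042981 / 0.015168 ≈ 0.028
The largest is 0.336, so survey request is most probable.

survey request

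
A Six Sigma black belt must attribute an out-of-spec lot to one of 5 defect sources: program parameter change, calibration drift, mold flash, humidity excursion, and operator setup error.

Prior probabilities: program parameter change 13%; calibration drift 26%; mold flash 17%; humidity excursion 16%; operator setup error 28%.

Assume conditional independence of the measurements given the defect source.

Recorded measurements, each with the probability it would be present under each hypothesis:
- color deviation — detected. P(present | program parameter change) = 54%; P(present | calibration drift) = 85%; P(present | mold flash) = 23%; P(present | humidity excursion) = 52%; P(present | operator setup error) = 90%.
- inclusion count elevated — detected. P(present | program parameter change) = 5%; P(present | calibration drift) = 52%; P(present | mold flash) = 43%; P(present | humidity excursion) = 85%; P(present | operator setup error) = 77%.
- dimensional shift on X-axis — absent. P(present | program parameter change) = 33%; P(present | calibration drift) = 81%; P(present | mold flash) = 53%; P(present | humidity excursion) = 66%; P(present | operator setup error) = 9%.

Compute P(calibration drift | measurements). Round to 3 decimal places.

0.094

By Bayes' rule with conditional independence, the unnormalized weight for each hypothesis is prior × ∏ likelihoods (using 1 − P(present | H) for each absent measurement):
  program parameter change: 0.13 × 0.54 × 0.05 × (1 − 0.33) = 0.0023517
  calibration drift: 0.26 × 0.85 × 0.52 × (1 − 0.81) = 0.021835
  mold flash: 0.17 × 0.23 × 0.43 × (1 − 0.53) = 0.0079021
  humidity excursion: 0.16 × 0.52 × 0.85 × (1 − 0.66) = 0.024045
  operator setup error: 0.28 × 0.90 × 0.77 × (1 − 0.09) = 0.17658
Marginal likelihood of the evidence = 0.23271.
P(calibration drift | evidence) = 0.021835 / 0.23271 ≈ 0.094.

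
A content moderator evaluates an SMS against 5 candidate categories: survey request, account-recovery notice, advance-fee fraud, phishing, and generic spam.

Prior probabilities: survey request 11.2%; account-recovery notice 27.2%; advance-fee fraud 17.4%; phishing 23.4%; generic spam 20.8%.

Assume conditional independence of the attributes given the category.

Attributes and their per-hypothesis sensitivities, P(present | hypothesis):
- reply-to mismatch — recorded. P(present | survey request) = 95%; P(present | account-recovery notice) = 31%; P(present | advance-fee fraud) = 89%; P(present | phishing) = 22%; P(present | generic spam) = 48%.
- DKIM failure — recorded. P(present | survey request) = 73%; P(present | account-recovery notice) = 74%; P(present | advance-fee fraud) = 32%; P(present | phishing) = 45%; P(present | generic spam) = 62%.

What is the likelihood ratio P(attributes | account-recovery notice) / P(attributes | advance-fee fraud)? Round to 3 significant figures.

0.805

The Bayes factor is the ratio of the joint likelihoods of the attribute pattern under the two hypotheses.
  account-recovery notice: 0.31 × 0.74 = 0.2294
  advance-fee fraud: 0.89 × 0.32 = 0.2848
Bayes factor = 0.2294 / 0.2848 ≈ 0.805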